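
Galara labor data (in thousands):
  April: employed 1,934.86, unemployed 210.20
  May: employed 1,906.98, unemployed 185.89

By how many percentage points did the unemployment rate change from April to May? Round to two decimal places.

The unemployment rate changed by −0.92 percentage points.

April: labor force = 1,934.86 + 210.20 = 2,145.06; u = 210.20/2,145.06 = 9.80%.
May: labor force = 1,906.98 + 185.89 = 2,092.87; u = 185.89/2,092.87 = 8.88%.
Change = 8.88% − 9.80% = −0.92 pp.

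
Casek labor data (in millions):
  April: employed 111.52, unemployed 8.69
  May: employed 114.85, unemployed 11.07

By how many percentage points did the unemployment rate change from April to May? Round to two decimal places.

The unemployment rate changed by +1.56 percentage points.

April: labor force = 111.52 + 8.69 = 120.21; u = 8.69/120.21 = 7.23%.
May: labor force = 114.85 + 11.07 = 125.92; u = 11.07/125.92 = 8.79%.
Change = 8.79% − 7.23% = +1.56 pp.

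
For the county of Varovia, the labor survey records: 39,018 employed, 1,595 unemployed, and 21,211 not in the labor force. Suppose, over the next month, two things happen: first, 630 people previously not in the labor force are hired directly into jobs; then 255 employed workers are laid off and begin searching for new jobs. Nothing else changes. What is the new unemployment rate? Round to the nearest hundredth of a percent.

Initially, labor force = 39,018 + 1,595 = 40,613, so u = 1,595/40,613 = 3.93%.
After the first change, employed and labor force both rise by 630; unemployed unchanged → E = 39,648, U = 1,595, labor force = 41,243.
After the second change, employed falls and unemployed rises by 255; labor force unchanged → E = 39,393, U = 1,850, labor force = 41,243.
New unemployment rate = 1,850 / 41,243 = 4.49%.

New unemployment rate ≈ 4.49%.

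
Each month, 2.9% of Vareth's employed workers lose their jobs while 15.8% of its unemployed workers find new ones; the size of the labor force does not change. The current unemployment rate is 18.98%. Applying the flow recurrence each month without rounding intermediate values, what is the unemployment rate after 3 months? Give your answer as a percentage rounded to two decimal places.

Unemployment rate after three months ≈ 17.37%.

With a fixed labor force, u_{t+1} = u_t + s·(1−u_t) − f·u_t = u_t·(1−s−f) + s.
Here 1−s−f = 0.813 and s = 0.029.
u_1 = 0.189800 × 0.813 + 0.029 = 0.183307.
u_2 = 0.183307 × 0.813 + 0.029 = 0.178029.
u_3 = 0.178029 × 0.813 + 0.029 = 0.173738.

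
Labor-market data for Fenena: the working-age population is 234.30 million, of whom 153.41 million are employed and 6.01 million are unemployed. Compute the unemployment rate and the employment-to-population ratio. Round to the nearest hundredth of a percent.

Labor force = employed + unemployed = 153.41 + 6.01 = 159.42 million.
Unemployment rate = 6.01 / 159.42 = 3.77%.
Employment-population ratio = 153.41 / 234.30 = 65.48%.

Unemployment rate ≈ 3.77%; employment-population ratio ≈ 65.48%.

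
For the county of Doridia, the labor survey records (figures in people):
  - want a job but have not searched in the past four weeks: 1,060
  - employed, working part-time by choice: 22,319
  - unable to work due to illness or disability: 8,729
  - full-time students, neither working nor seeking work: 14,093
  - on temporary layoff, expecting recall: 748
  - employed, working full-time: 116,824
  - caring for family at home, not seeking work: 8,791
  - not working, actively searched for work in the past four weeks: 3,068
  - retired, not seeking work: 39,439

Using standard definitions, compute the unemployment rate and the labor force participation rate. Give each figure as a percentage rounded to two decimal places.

Employed = 22,319 + 116,824 = 139,143.
Unemployed = 748 + 3,068 = 3,816 (jobless and actively searching, or on temporary layoff).
Labor force = 139,143 + 3,816 = 142,959.
Not in labor force = 1,060 + 8,729 + 14,093 + 8,791 + 39,439 = 72,112 (those not working and not actively searching are outside the labor force — including those who want a job but have given up searching).
Civilian working-age population = 142,959 + 72,112 = 215,071.
Unemployment rate = 3,816 / 142,959 = 2.67%.
Labor force participation rate = 142,959 / 215,071 = 66.47%.

Unemployment rate ≈ 2.67%; labor force participation rate ≈ 66.47%.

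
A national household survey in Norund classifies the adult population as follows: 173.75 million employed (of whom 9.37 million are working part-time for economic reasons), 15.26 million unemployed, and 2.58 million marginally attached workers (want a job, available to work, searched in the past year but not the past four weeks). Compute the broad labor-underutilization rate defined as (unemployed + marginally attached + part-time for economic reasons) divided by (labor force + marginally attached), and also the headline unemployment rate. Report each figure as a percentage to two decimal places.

Broad underutilization rate ≈ 14.20%; headline unemployment rate ≈ 8.07%.

Labor force = 173.75 + 15.26 = 189.01 million.
Numerator = 15.26 + 2.58 + 9.37 = 27.21 million.
Denominator = 189.01 + 2.58 = 191.59 million.
Broad rate = 27.21 / 191.59 = 14.20%.
Headline unemployment rate = 15.26 / 189.01 = 8.07%.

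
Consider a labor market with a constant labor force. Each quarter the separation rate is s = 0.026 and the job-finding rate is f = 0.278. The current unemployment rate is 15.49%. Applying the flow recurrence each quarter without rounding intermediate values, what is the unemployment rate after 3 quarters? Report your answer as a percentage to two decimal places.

Unemployment rate after three quarters ≈ 10.89%.

With a fixed labor force, u_{t+1} = u_t + s·(1−u_t) − f·u_t = u_t·(1−s−f) + s.
Here 1−s−f = 0.696 and s = 0.026.
u_1 = 0.154900 × 0.696 + 0.026 = 0.133810.
u_2 = 0.133810 × 0.696 + 0.026 = 0.119132.
u_3 = 0.119132 × 0.696 + 0.026 = 0.108916.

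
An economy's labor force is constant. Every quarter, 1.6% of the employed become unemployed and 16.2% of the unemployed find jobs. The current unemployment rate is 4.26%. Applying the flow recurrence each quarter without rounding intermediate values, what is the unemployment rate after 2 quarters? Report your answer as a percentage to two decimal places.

Unemployment rate after two quarters ≈ 5.79%.

With a fixed labor force, u_{t+1} = u_t + s·(1−u_t) − f·u_t = u_t·(1−s−f) + s.
Here 1−s−f = 0.822 and s = 0.016.
u_1 = 0.042600 × 0.822 + 0.016 = 0.051017.
u_2 = 0.051017 × 0.822 + 0.016 = 0.057936.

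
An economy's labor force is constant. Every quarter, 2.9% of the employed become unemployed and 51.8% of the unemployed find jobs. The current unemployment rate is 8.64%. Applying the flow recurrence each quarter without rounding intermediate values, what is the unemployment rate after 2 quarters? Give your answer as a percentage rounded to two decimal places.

With a fixed labor force, u_{t+1} = u_t + s·(1−u_t) − f·u_t = u_t·(1−s−f) + s.
Here 1−s−f = 0.453 and s = 0.029.
u_1 = 0.086400 × 0.453 + 0.029 = 0.068139.
u_2 = 0.068139 × 0.453 + 0.029 = 0.059867.

Unemployment rate after two quarters ≈ 5.99%.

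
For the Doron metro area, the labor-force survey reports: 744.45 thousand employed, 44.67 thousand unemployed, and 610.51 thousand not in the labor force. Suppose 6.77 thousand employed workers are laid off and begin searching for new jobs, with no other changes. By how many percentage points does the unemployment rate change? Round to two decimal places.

Initially, labor force = 744.45 + 44.67 = 789.12 thousand, so u = 44.67/789.12 = 5.66%.
After the change, employed falls and unemployed rises by 6.77; labor force unchanged → E = 737.68, U = 51.44, labor force = 789.12 thousand.
New unemployment rate = 51.44 / 789.12 = 6.52%.
Change = 6.52% − 5.66% = +0.86 percentage points.

The unemployment rate changes by +0.86 percentage points.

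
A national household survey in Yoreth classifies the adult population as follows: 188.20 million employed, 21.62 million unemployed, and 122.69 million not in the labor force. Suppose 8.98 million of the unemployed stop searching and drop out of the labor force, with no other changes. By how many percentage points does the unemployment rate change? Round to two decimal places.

The unemployment rate changes by −4.01 percentage points.

Initially, labor force = 188.20 + 21.62 = 209.82 million, so u = 21.62/209.82 = 10.30%.
After the change, unemployed and labor force both fall by 8.98 → E = 188.20, U = 12.64, labor force = 200.84 million.
New unemployment rate = 12.64 / 200.84 = 6.29%.
Change = 6.29% − 10.30% = −4.01 percentage points.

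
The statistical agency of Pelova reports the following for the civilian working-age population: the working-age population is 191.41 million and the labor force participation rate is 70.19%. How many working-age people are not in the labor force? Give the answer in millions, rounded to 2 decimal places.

Share not in the labor force = 1 − 0.7019 = 0.2981.
Not in labor force = 0.2981 × 191.41 ≈ 57.06 million.

About 57.06 million are not in the labor force.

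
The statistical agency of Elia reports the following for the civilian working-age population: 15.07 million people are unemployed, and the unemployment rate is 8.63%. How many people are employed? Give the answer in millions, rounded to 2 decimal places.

About 159.55 million are employed.

Labor force = U / u = 15.07 / 0.0863 ≈ 174.62 million.
Employed = labor force − unemployed = 174.62 − 15.07 = 159.55 million.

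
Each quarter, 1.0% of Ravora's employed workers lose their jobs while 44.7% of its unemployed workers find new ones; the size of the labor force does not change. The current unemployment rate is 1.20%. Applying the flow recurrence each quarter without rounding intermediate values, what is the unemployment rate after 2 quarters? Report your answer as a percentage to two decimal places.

With a fixed labor force, u_{t+1} = u_t + s·(1−u_t) − f·u_t = u_t·(1−s−f) + s.
Here 1−s−f = 0.543 and s = 0.010.
u_1 = 0.012000 × 0.543 + 0.010 = 0.016516.
u_2 = 0.016516 × 0.543 + 0.010 = 0.018968.

Unemployment rate after two quarters ≈ 1.90%.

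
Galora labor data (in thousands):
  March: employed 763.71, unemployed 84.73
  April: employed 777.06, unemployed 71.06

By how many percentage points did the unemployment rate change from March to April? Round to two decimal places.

The unemployment rate changed by −1.61 percentage points.

March: labor force = 763.71 + 84.73 = 848.44; u = 84.73/848.44 = 9.99%.
April: labor force = 777.06 + 71.06 = 848.12; u = 71.06/848.12 = 8.38%.
Change = 8.38% − 9.99% = −1.61 pp.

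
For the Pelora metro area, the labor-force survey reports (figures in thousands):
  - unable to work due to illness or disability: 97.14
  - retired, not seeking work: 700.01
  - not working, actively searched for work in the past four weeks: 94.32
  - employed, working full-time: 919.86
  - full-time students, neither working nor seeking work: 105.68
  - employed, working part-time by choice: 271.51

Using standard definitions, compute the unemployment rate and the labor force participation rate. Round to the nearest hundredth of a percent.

Employed = 919.86 + 271.51 = 1,191.37 thousand.
Unemployed = 94.32 thousand.
Labor force = 1,191.37 + 94.32 = 1,285.69 thousand.
Not in labor force = 97.14 + 700.01 + 105.68 = 902.83 thousand (those not working and not actively searching are outside the labor force).
Civilian working-age population = 1,285.69 + 902.83 = 2,188.52 thousand.
Unemployment rate = 94.32 / 1,285.69 = 7.34%.
Labor force participation rate = 1,285.69 / 2,188.52 = 58.75%.

Unemployment rate ≈ 7.34%; labor force participation rate ≈ 58.75%.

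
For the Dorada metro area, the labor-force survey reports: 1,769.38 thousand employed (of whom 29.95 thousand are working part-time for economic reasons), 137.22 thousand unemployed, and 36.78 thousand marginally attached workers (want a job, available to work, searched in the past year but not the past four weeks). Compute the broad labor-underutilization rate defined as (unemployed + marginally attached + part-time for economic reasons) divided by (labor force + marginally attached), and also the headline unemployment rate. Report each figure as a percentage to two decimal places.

Labor force = 1,769.38 + 137.22 = 1,906.60 thousand.
Numerator = 137.22 + 36.78 + 29.95 = 203.95 thousand.
Denominator = 1,906.60 + 36.78 = 1,943.38 thousand.
Broad rate = 203.95 / 1,943.38 = 10.49%.
Headline unemployment rate = 137.22 / 1,906.60 = 7.20%.

Broad underutilization rate ≈ 10.49%; headline unemployment rate ≈ 7.20%.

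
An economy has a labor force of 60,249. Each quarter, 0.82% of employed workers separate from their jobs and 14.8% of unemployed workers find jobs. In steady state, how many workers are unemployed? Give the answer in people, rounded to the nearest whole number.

About 3,163 are unemployed in steady state.

Steady-state unemployment rate u* = s/(s+f) = 0.82/(0.82+14.8) = 0.052497.
Unemployed = u* × labor force = 0.052497 × 60,249 ≈ 3,163.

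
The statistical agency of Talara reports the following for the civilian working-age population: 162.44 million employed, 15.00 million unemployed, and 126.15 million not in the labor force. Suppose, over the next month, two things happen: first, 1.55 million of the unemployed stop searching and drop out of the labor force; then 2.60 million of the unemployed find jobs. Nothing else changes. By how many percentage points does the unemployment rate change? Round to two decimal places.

Initially, labor force = 162.44 + 15.00 = 177.44 million, so u = 15.00/177.44 = 8.45%.
After the first change, unemployed and labor force both fall by 1.55 → E = 162.44, U = 13.45, labor force = 175.89 million.
After the second change, unemployed falls and employed rises by 2.60; labor force unchanged → E = 165.04, U = 10.85, labor force = 175.89 million.
New unemployment rate = 10.85 / 175.89 = 6.17%.
Change = 6.17% − 8.45% = −2.28 percentage points.

The unemployment rate changes by −2.28 percentage points.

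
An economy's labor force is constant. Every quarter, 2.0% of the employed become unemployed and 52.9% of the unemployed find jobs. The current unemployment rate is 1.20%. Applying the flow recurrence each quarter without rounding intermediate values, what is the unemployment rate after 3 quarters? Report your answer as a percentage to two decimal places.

With a fixed labor force, u_{t+1} = u_t + s·(1−u_t) − f·u_t = u_t·(1−s−f) + s.
Here 1−s−f = 0.451 and s = 0.020.
u_1 = 0.012000 × 0.451 + 0.020 = 0.025412.
u_2 = 0.025412 × 0.451 + 0.020 = 0.031461.
u_3 = 0.031461 × 0.451 + 0.020 = 0.034189.

Unemployment rate after three quarters ≈ 3.42%.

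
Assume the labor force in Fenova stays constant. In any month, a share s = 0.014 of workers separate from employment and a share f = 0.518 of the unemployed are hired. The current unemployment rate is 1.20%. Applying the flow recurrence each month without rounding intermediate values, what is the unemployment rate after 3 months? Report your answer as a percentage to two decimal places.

Unemployment rate after three months ≈ 2.48%.

With a fixed labor force, u_{t+1} = u_t + s·(1−u_t) − f·u_t = u_t·(1−s−f) + s.
Here 1−s−f = 0.468 and s = 0.014.
u_1 = 0.012000 × 0.468 + 0.014 = 0.019616.
u_2 = 0.019616 × 0.468 + 0.014 = 0.023180.
u_3 = 0.023180 × 0.468 + 0.014 = 0.024848.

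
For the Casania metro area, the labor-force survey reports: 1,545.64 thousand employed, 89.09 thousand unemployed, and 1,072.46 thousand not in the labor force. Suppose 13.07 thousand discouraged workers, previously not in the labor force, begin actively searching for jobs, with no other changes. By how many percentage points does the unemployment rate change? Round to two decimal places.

The unemployment rate changes by +0.75 percentage points.

Initially, labor force = 1,545.64 + 89.09 = 1,634.73 thousand, so u = 89.09/1,634.73 = 5.45%.
After the change, unemployed and labor force both rise by 13.07 → E = 1,545.64, U = 102.16, labor force = 1,647.80 thousand.
New unemployment rate = 102.16 / 1,647.80 = 6.20%.
Change = 6.20% − 5.45% = +0.75 percentage points.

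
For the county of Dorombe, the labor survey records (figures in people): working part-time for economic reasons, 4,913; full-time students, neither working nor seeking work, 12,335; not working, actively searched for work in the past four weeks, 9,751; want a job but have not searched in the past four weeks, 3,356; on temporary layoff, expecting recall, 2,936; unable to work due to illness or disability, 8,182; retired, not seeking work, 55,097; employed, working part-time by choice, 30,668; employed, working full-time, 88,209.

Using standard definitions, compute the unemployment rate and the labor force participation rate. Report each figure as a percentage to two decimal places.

Employed = 4,913 + 30,668 + 88,209 = 123,790 (anyone who worked, including part-time for economic reasons, counts as employed).
Unemployed = 9,751 + 2,936 = 12,687 (jobless and actively searching, or on temporary layoff).
Labor force = 123,790 + 12,687 = 136,477.
Not in labor force = 12,335 + 3,356 + 8,182 + 55,097 = 78,970 (those not working and not actively searching are outside the labor force — including those who want a job but have given up searching).
Civilian working-age population = 136,477 + 78,970 = 215,447.
Unemployment rate = 12,687 / 136,477 = 9.30%.
Labor force participation rate = 136,477 / 215,447 = 63.35%.

Unemployment rate ≈ 9.30%; labor force participation rate ≈ 63.35%.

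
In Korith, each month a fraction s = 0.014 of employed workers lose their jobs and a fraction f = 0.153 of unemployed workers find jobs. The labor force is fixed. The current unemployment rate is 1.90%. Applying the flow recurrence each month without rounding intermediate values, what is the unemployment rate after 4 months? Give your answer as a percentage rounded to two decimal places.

With a fixed labor force, u_{t+1} = u_t + s·(1−u_t) − f·u_t = u_t·(1−s−f) + s.
Here 1−s−f = 0.833 and s = 0.014.
u_1 = 0.019000 × 0.833 + 0.014 = 0.029827.
u_2 = 0.029827 × 0.833 + 0.014 = 0.038846.
u_3 = 0.038846 × 0.833 + 0.014 = 0.046359.
u_4 = 0.046359 × 0.833 + 0.014 = 0.052617.

Unemployment rate after four months ≈ 5.26%.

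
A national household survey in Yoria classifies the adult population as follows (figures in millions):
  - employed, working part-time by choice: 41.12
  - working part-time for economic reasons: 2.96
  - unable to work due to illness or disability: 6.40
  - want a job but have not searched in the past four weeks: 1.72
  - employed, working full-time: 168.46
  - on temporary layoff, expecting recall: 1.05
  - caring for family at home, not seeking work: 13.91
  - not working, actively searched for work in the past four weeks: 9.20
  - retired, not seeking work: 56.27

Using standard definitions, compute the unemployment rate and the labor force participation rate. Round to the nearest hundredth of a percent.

Unemployment rate ≈ 4.60%; labor force participation rate ≈ 73.99%.

Employed = 41.12 + 2.96 + 168.46 = 212.54 million (anyone who worked, including part-time for economic reasons, counts as employed).
Unemployed = 1.05 + 9.20 = 10.25 million (jobless and actively searching, or on temporary layoff).
Labor force = 212.54 + 10.25 = 222.79 million.
Not in labor force = 6.40 + 1.72 + 13.91 + 56.27 = 78.30 million (those not working and not actively searching are outside the labor force — including those who want a job but have given up searching).
Civilian working-age population = 222.79 + 78.30 = 301.09 million.
Unemployment rate = 10.25 / 222.79 = 4.60%.
Labor force participation rate = 222.79 / 301.09 = 73.99%.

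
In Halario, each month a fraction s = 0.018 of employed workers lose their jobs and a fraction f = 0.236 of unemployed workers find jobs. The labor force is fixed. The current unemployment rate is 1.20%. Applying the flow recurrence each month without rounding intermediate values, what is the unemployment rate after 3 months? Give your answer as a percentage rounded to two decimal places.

Unemployment rate after three months ≈ 4.64%.

With a fixed labor force, u_{t+1} = u_t + s·(1−u_t) − f·u_t = u_t·(1−s−f) + s.
Here 1−s−f = 0.746 and s = 0.018.
u_1 = 0.012000 × 0.746 + 0.018 = 0.026952.
u_2 = 0.026952 × 0.746 + 0.018 = 0.038106.
u_3 = 0.038106 × 0.746 + 0.018 = 0.046427.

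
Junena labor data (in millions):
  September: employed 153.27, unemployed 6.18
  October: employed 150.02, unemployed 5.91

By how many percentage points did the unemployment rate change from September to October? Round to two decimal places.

September: labor force = 153.27 + 6.18 = 159.45; u = 6.18/159.45 = 3.88%.
October: labor force = 150.02 + 5.91 = 155.93; u = 5.91/155.93 = 3.79%.
Change = 3.79% − 3.88% = −0.09 pp.

The unemployment rate changed by −0.09 percentage points.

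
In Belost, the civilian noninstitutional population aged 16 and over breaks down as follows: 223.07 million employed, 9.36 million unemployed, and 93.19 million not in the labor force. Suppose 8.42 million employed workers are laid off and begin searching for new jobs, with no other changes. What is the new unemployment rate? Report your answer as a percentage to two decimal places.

New unemployment rate ≈ 7.65%.

Initially, labor force = 223.07 + 9.36 = 232.43 million, so u = 9.36/232.43 = 4.03%.
After the change, employed falls and unemployed rises by 8.42; labor force unchanged → E = 214.65, U = 17.78, labor force = 232.43 million.
New unemployment rate = 17.78 / 232.43 = 7.65%.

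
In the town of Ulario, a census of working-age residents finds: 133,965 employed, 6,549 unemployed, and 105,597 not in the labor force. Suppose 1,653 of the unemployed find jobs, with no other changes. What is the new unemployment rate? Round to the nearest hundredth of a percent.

New unemployment rate ≈ 3.48%.

Initially, labor force = 133,965 + 6,549 = 140,514, so u = 6,549/140,514 = 4.66%.
After the change, unemployed falls and employed rises by 1,653; labor force unchanged → E = 135,618, U = 4,896, labor force = 140,514.
New unemployment rate = 4,896 / 140,514 = 3.48%.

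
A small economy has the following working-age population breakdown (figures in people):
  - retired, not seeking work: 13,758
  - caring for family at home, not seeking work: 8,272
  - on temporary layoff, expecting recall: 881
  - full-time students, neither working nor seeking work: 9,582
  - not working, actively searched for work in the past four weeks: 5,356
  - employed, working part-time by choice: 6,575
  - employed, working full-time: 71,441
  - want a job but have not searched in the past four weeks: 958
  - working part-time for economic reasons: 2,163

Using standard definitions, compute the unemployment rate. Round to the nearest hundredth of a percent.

Unemployment rate ≈ 7.22%.

Employed = 6,575 + 71,441 + 2,163 = 80,179 (anyone who worked, including part-time for economic reasons, counts as employed).
Unemployed = 881 + 5,356 = 6,237 (jobless and actively searching, or on temporary layoff).
Labor force = 80,179 + 6,237 = 86,416.
Unemployment rate = 6,237 / 86,416 = 7.22%.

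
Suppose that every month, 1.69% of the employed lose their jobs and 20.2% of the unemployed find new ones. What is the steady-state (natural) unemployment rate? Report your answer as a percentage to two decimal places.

At steady state the flows balance: s·E = f·U, so U/(E+U) = s/(s+f).
u* = 1.69 / (1.69 + 20.2) = 1.69 / 21.89 = 7.72%.

Steady-state unemployment rate ≈ 7.72%.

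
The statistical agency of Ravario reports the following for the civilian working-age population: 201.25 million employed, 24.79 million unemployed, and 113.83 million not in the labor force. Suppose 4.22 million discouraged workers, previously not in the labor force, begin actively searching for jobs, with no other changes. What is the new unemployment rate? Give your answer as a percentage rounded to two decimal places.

New unemployment rate ≈ 12.60%.

Initially, labor force = 201.25 + 24.79 = 226.04 million, so u = 24.79/226.04 = 10.97%.
After the change, unemployed and labor force both rise by 4.22 → E = 201.25, U = 29.01, labor force = 230.26 million.
New unemployment rate = 29.01 / 230.26 = 12.60%.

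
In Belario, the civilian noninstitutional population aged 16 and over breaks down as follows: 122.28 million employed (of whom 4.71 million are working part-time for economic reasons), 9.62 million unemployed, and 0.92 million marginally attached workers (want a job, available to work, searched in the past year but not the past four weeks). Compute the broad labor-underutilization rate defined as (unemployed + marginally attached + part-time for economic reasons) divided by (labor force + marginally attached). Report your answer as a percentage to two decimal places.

Broad underutilization rate ≈ 11.48%.

Labor force = 122.28 + 9.62 = 131.90 million.
Numerator = 9.62 + 0.92 + 4.71 = 15.25 million.
Denominator = 131.90 + 0.92 = 132.82 million.
Broad rate = 15.25 / 132.82 = 11.48%.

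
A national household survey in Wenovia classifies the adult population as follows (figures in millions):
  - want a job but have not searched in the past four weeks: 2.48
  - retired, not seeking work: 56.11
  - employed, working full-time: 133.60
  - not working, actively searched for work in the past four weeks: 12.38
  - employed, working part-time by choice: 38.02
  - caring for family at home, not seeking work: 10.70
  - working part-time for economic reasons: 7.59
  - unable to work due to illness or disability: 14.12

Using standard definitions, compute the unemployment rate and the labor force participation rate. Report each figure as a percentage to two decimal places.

Unemployment rate ≈ 6.46%; labor force participation rate ≈ 69.67%.

Employed = 133.60 + 38.02 + 7.59 = 179.21 million (anyone who worked, including part-time for economic reasons, counts as employed).
Unemployed = 12.38 million.
Labor force = 179.21 + 12.38 = 191.59 million.
Not in labor force = 2.48 + 56.11 + 10.70 + 14.12 = 83.41 million (those not working and not actively searching are outside the labor force — including those who want a job but have given up searching).
Civilian working-age population = 191.59 + 83.41 = 275.00 million.
Unemployment rate = 12.38 / 191.59 = 6.46%.
Labor force participation rate = 191.59 / 275.00 = 69.67%.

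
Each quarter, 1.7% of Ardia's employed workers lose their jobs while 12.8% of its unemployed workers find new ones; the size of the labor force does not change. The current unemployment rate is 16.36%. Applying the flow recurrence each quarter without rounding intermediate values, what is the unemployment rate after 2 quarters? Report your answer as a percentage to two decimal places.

Unemployment rate after two quarters ≈ 15.11%.

With a fixed labor force, u_{t+1} = u_t + s·(1−u_t) − f·u_t = u_t·(1−s−f) + s.
Here 1−s−f = 0.855 and s = 0.017.
u_1 = 0.163600 × 0.855 + 0.017 = 0.156878.
u_2 = 0.156878 × 0.855 + 0.017 = 0.151131.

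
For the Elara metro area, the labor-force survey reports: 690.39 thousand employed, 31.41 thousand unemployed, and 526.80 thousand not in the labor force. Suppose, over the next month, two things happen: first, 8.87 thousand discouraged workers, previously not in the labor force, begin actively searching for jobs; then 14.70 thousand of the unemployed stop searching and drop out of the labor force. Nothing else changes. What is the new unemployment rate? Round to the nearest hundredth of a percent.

Initially, labor force = 690.39 + 31.41 = 721.80 thousand, so u = 31.41/721.80 = 4.35%.
After the first change, unemployed and labor force both rise by 8.87 → E = 690.39, U = 40.28, labor force = 730.67 thousand.
After the second change, unemployed and labor force both fall by 14.70 → E = 690.39, U = 25.58, labor force = 715.97 thousand.
New unemployment rate = 25.58 / 715.97 = 3.57%.

New unemployment rate ≈ 3.57%.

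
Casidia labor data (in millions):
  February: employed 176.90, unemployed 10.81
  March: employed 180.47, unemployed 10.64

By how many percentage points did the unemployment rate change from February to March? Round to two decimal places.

February: labor force = 176.90 + 10.81 = 187.71; u = 10.81/187.71 = 5.76%.
March: labor force = 180.47 + 10.64 = 191.11; u = 10.64/191.11 = 5.57%.
Change = 5.57% − 5.76% = −0.19 pp.

The unemployment rate changed by −0.19 percentage points.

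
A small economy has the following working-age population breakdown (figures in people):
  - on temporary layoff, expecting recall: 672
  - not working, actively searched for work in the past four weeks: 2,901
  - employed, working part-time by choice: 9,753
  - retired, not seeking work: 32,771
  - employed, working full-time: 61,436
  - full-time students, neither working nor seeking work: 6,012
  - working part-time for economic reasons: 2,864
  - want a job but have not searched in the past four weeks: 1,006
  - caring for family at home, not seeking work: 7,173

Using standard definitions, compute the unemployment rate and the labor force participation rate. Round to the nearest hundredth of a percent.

Employed = 9,753 + 61,436 + 2,864 = 74,053 (anyone who worked, including part-time for economic reasons, counts as employed).
Unemployed = 672 + 2,901 = 3,573 (jobless and actively searching, or on temporary layoff).
Labor force = 74,053 + 3,573 = 77,626.
Not in labor force = 32,771 + 6,012 + 1,006 + 7,173 = 46,962 (those not working and not actively searching are outside the labor force — including those who want a job but have given up searching).
Civilian working-age population = 77,626 + 46,962 = 124,588.
Unemployment rate = 3,573 / 77,626 = 4.60%.
Labor force participation rate = 77,626 / 124,588 = 62.31%.

Unemployment rate ≈ 4.60%; labor force participation rate ≈ 62.31%.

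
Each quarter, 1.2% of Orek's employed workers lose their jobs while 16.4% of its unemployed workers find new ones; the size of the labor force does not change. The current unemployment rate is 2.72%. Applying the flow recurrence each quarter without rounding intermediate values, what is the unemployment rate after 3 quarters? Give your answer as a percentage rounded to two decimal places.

With a fixed labor force, u_{t+1} = u_t + s·(1−u_t) − f·u_t = u_t·(1−s−f) + s.
Here 1−s−f = 0.824 and s = 0.012.
u_1 = 0.027200 × 0.824 + 0.012 = 0.034413.
u_2 = 0.034413 × 0.824 + 0.012 = 0.040356.
u_3 = 0.040356 × 0.824 + 0.012 = 0.045253.

Unemployment rate after three quarters ≈ 4.53%.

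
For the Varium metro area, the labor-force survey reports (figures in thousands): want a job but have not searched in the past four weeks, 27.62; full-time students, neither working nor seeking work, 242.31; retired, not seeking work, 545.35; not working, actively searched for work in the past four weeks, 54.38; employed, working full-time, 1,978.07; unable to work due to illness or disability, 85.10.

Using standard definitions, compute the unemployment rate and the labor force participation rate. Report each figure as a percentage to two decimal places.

Employed = 1,978.07 thousand.
Unemployed = 54.38 thousand.
Labor force = 1,978.07 + 54.38 = 2,032.45 thousand.
Not in labor force = 27.62 + 242.31 + 545.35 + 85.10 = 900.38 thousand (those not working and not actively searching are outside the labor force — including those who want a job but have given up searching).
Civilian working-age population = 2,032.45 + 900.38 = 2,932.83 thousand.
Unemployment rate = 54.38 / 2,032.45 = 2.68%.
Labor force participation rate = 2,032.45 / 2,932.83 = 69.30%.

Unemployment rate ≈ 2.68%; labor force participation rate ≈ 69.30%.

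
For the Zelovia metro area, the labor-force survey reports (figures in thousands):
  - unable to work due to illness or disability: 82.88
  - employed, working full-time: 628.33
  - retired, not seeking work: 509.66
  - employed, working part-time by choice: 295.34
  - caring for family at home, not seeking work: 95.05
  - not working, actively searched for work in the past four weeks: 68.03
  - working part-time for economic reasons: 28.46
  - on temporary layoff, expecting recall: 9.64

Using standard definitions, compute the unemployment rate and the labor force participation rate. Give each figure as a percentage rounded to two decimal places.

Unemployment rate ≈ 7.54%; labor force participation rate ≈ 59.96%.

Employed = 628.33 + 295.34 + 28.46 = 952.13 thousand (anyone who worked, including part-time for economic reasons, counts as employed).
Unemployed = 68.03 + 9.64 = 77.67 thousand (jobless and actively searching, or on temporary layoff).
Labor force = 952.13 + 77.67 = 1,029.80 thousand.
Not in labor force = 82.88 + 509.66 + 95.05 = 687.59 thousand (those not working and not actively searching are outside the labor force).
Civilian working-age population = 1,029.80 + 687.59 = 1,717.39 thousand.
Unemployment rate = 77.67 / 1,029.80 = 7.54%.
Labor force participation rate = 1,029.80 / 1,717.39 = 59.96%.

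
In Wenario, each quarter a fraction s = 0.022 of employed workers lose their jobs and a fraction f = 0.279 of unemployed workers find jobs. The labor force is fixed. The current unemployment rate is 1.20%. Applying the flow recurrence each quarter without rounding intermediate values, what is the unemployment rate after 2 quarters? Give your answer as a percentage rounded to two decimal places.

With a fixed labor force, u_{t+1} = u_t + s·(1−u_t) − f·u_t = u_t·(1−s−f) + s.
Here 1−s−f = 0.699 and s = 0.022.
u_1 = 0.012000 × 0.699 + 0.022 = 0.030388.
u_2 = 0.030388 × 0.699 + 0.022 = 0.043241.

Unemployment rate after two quarters ≈ 4.32%.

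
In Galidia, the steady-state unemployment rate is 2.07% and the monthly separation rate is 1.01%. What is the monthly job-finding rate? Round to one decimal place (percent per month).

From u* = s/(s+f): f = s·(1−u)/u.
f = 1.01 × (1 − 0.0207) / 0.0207 = 0.9891 / 0.0207 ≈ 47.8% per month.

Job-finding rate ≈ 47.8% per month.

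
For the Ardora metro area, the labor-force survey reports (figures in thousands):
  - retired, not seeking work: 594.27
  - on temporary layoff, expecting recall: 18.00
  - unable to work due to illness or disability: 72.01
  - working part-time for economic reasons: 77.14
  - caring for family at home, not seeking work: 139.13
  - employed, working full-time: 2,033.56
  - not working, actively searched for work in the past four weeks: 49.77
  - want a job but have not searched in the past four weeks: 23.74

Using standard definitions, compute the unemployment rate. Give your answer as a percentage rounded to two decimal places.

Unemployment rate ≈ 3.11%.

Employed = 77.14 + 2,033.56 = 2,110.70 thousand (anyone who worked, including part-time for economic reasons, counts as employed).
Unemployed = 18.00 + 49.77 = 67.77 thousand (jobless and actively searching, or on temporary layoff).
Labor force = 2,110.70 + 67.77 = 2,178.47 thousand.
Unemployment rate = 67.77 / 2,178.47 = 3.11%.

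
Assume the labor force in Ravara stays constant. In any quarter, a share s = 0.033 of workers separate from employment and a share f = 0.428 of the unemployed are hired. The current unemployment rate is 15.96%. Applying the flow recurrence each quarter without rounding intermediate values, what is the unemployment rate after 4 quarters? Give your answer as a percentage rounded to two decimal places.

With a fixed labor force, u_{t+1} = u_t + s·(1−u_t) − f·u_t = u_t·(1−s−f) + s.
Here 1−s−f = 0.539 and s = 0.033.
u_1 = 0.159600 × 0.539 + 0.033 = 0.119024.
u_2 = 0.119024 × 0.539 + 0.033 = 0.097154.
u_3 = 0.097154 × 0.539 + 0.033 = 0.085366.
u_4 = 0.085366 × 0.539 + 0.033 = 0.079012.

Unemployment rate after four quarters ≈ 7.90%.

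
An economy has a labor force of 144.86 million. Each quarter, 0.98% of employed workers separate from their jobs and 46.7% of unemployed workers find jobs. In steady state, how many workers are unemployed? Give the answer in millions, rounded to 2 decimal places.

Steady-state unemployment rate u* = s/(s+f) = 0.98/(0.98+46.7) = 0.020554.
Unemployed = u* × labor force = 0.020554 × 144.86 ≈ 2.98 million.

About 2.98 million are unemployed in steady state.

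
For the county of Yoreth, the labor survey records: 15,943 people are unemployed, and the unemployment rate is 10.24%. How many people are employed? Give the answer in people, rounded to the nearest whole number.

Labor force = U / u = 15,943 / 0.1024 ≈ 155,693.
Employed = labor force − unemployed = 155,693 − 15,943 = 139,750.

About 139,750 are employed.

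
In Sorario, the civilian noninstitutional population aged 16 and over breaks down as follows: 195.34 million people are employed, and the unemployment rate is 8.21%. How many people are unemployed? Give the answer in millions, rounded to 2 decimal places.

About 17.47 million are unemployed.

Let U be the number unemployed. The labor force is E + U, and U/(E+U) = 0.0821.
So U = 0.0821 × 195.34 / (1 − 0.0821) = 16.0374 / 0.9179 ≈ 17.47 million.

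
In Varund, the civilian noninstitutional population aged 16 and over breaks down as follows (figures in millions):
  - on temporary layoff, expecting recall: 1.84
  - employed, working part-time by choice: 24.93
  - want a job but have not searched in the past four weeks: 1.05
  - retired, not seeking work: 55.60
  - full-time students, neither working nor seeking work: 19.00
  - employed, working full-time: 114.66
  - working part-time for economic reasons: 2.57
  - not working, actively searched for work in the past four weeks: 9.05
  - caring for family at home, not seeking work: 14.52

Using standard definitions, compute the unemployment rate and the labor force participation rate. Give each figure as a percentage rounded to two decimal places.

Employed = 24.93 + 114.66 + 2.57 = 142.16 million (anyone who worked, including part-time for economic reasons, counts as employed).
Unemployed = 1.84 + 9.05 = 10.89 million (jobless and actively searching, or on temporary layoff).
Labor force = 142.16 + 10.89 = 153.05 million.
Not in labor force = 1.05 + 55.60 + 19.00 + 14.52 = 90.17 million (those not working and not actively searching are outside the labor force — including those who want a job but have given up searching).
Civilian working-age population = 153.05 + 90.17 = 243.22 million.
Unemployment rate = 10.89 / 153.05 = 7.12%.
Labor force participation rate = 153.05 / 243.22 = 62.93%.

Unemployment rate ≈ 7.12%; labor force participation rate ≈ 62.93%.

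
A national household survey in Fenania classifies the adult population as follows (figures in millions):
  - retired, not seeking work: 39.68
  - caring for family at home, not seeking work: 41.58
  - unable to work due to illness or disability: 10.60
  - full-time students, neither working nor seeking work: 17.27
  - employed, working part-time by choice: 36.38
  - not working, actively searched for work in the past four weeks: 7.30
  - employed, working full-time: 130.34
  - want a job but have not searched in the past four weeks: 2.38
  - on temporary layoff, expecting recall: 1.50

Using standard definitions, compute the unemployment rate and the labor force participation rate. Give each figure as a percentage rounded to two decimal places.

Unemployment rate ≈ 5.01%; labor force participation rate ≈ 61.15%.

Employed = 36.38 + 130.34 = 166.72 million.
Unemployed = 7.30 + 1.50 = 8.80 million (jobless and actively searching, or on temporary layoff).
Labor force = 166.72 + 8.80 = 175.52 million.
Not in labor force = 39.68 + 41.58 + 10.60 + 17.27 + 2.38 = 111.51 million (those not working and not actively searching are outside the labor force — including those who want a job but have given up searching).
Civilian working-age population = 175.52 + 111.51 = 287.03 million.
Unemployment rate = 8.80 / 175.52 = 5.01%.
Labor force participation rate = 175.52 / 287.03 = 61.15%.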